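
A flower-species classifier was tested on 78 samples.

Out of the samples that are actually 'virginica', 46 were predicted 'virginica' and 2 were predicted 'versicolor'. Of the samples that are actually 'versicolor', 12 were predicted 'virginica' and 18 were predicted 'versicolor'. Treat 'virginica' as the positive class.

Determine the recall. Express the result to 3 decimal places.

0.958

Recall = TP/(TP+FN) = 46/(46+2) = 46/48 = 0.958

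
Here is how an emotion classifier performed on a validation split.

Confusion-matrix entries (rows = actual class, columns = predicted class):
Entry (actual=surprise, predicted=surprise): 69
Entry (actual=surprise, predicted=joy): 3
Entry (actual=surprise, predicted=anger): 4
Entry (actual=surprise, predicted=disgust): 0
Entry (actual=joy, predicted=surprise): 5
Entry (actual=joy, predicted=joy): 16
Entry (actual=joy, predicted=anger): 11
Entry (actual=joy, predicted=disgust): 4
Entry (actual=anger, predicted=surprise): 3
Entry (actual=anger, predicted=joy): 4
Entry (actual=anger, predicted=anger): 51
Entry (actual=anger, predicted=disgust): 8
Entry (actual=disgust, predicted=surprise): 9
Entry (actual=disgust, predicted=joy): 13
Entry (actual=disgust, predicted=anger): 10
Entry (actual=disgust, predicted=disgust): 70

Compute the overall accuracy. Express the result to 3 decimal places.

0.736

Accuracy = trace / total = (69+16+51+70=206) / 280 = 206/280 = 0.736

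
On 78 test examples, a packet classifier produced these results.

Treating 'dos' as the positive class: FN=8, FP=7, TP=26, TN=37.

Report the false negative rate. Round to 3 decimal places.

FNR = FN/(FN+TP) = 8/(8+26) = 0.235

0.235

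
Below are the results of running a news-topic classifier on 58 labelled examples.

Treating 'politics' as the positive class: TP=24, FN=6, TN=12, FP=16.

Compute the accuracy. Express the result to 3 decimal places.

0.621

Accuracy = (TP+TN)/N = (24+12)/58 = 0.621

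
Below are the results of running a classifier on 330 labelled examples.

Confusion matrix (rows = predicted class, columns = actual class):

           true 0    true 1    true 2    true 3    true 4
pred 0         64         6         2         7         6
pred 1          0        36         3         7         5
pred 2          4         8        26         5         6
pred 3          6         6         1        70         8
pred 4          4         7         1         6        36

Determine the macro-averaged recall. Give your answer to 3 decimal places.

Per-class recall (TP/(TP+FN)):
  0: TP=64, FN=0+4+6+4=14 → 64/78 = 0.8205
  1: TP=36, FN=6+8+6+7=27 → 36/63 = 0.5714
  2: TP=26, FN=2+3+1+1=7 → 26/33 = 0.7879
  3: TP=70, FN=7+7+5+6=25 → 70/95 = 0.7368
  4: TP=36, FN=6+5+6+8=25 → 36/61 = 0.5902
Macro-recall = mean = (0.8205 + 0.5714 + 0.7879 + 0.7368 + 0.5902) / 5 = 0.701

0.701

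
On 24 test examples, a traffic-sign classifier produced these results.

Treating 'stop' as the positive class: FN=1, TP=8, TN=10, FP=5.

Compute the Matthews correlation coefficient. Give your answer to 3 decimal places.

MCC = (TP·TN − FP·FN) / √((TP+FP)(TP+FN)(TN+FP)(TN+FN))
Numerator = 8·10 − 5·1 = 75
Denominator = √(13·9·15·11) = √19305 = 138.9424
MCC = 75 / 138.9424 = 0.540

0.540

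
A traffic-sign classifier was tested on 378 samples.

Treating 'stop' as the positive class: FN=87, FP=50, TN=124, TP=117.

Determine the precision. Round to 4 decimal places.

0.7006

Precision = TP/(TP+FP) = 117/(117+50) = 117/167 = 0.7006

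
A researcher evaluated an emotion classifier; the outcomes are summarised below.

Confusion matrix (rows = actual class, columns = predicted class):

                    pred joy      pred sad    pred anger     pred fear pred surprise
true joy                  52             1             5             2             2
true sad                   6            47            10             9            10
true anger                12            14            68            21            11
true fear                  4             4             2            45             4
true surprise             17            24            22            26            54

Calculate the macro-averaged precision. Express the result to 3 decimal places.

Per-class precision (TP/(TP+FP)):
  joy: TP=52, FP=6+12+4+17=39 → 52/91 = 0.5714
  sad: TP=47, FP=1+14+4+24=43 → 47/90 = 0.5222
  anger: TP=68, FP=5+10+2+22=39 → 68/107 = 0.6355
  fear: TP=45, FP=2+9+21+26=58 → 45/103 = 0.4369
  surprise: TP=54, FP=2+10+11+4=27 → 54/81 = 0.6667
Macro-precision = mean = (0.5714 + 0.5222 + 0.6355 + 0.4369 + 0.6667) / 5 = 0.567

0.567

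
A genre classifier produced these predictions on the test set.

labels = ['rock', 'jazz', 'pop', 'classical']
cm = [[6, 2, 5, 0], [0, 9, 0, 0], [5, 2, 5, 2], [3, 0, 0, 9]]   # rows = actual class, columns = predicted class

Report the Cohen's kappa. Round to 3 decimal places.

Observed agreement pₒ = trace/N = 29/48 = 0.6042
Expected agreement pₑ = Σ (rowᵢ·colᵢ)/N² = (13·14 + 9·13 + 14·10 + 12·11)/48² = 0.2478
κ = (pₒ − pₑ)/(1 − pₑ) = (0.6042 − 0.2478)/(1 − 0.2478) = 0.474

0.474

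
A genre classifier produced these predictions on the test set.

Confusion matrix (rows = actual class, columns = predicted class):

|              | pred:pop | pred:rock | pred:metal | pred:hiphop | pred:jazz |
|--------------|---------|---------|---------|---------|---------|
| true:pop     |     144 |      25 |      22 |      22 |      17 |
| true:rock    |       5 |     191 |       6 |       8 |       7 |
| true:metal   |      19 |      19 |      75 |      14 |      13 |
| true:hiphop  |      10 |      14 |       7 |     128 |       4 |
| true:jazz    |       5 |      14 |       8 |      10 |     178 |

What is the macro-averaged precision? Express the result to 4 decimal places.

Per-class precision (TP/(TP+FP)):
  pop: TP=144, FP=5+19+10+5=39 → 144/183 = 0.78689
  rock: TP=191, FP=25+19+14+14=72 → 191/263 = 0.72624
  metal: TP=75, FP=22+6+7+8=43 → 75/118 = 0.63559
  hiphop: TP=128, FP=22+8+14+10=54 → 128/182 = 0.70330
  jazz: TP=178, FP=17+7+13+4=41 → 178/219 = 0.81279
Macro-precision = mean = (0.78689 + 0.72624 + 0.63559 + 0.70330 + 0.81279) / 5 = 0.7330

0.7330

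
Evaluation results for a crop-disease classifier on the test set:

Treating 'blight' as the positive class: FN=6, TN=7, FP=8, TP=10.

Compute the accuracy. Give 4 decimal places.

Accuracy = (TP+TN)/N = (10+7)/31 = 0.5484

0.5484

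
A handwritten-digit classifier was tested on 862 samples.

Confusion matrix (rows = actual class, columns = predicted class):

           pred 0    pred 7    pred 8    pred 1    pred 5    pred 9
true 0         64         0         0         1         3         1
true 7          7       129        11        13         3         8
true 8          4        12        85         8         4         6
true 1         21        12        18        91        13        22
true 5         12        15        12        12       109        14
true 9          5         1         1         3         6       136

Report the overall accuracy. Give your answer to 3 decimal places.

0.712

Accuracy = trace / total = (64+129+85+91+109+136=614) / 862 = 614/862 = 0.712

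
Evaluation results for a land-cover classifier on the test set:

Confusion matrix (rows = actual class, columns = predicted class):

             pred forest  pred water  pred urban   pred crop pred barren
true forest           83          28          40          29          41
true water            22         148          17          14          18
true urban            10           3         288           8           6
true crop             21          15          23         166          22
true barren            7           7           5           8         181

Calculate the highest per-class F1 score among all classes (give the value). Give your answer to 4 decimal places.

0.8372

Per-class F1 score (2·TP/(2·TP+FP+FN)):
  forest: TP=83, FP=22+10+21+7=60, FN=28+40+29+41=138 → 166/364 = 0.45604
  water: TP=148, FP=28+3+15+7=53, FN=22+17+14+18=71 → 296/420 = 0.70476
  urban: TP=288, FP=40+17+23+5=85, FN=10+3+8+6=27 → 576/688 = 0.83721
  crop: TP=166, FP=29+14+8+8=59, FN=21+15+23+22=81 → 332/472 = 0.70339
  barren: TP=181, FP=41+18+6+22=87, FN=7+7+5+8=27 → 362/476 = 0.76050
Highest is class 'urban' with F1 score = 0.8372.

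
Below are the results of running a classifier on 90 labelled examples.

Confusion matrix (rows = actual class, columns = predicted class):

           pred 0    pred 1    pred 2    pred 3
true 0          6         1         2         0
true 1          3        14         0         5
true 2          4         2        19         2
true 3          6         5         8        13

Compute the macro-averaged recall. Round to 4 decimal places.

0.6032

Per-class recall (TP/(TP+FN)):
  0: TP=6, FN=1+2+0=3 → 6/9 = 0.66667
  1: TP=14, FN=3+0+5=8 → 14/22 = 0.63636
  2: TP=19, FN=4+2+2=8 → 19/27 = 0.70370
  3: TP=13, FN=6+5+8=19 → 13/32 = 0.40625
Macro-recall = mean = (0.66667 + 0.63636 + 0.70370 + 0.40625) / 4 = 0.6032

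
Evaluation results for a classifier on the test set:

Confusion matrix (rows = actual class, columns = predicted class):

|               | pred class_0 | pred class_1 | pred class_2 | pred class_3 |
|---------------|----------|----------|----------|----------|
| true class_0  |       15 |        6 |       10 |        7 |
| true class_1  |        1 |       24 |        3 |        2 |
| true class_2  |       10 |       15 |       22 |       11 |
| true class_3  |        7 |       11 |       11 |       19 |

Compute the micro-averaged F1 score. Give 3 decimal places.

0.460

Micro-averaging pools counts across classes: ΣTP=80, ΣFP=94, ΣFN=94.
Micro-F1 score = 2·TP/(2·TP+FP+FN) on pooled counts = 0.460 (equals overall accuracy in single-label multiclass).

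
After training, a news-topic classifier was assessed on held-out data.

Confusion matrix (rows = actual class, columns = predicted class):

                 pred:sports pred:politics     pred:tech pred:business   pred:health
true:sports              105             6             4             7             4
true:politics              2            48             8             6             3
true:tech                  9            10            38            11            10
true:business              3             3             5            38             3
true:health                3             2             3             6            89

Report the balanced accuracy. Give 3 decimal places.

Balanced accuracy = mean of per-class recall.
  sports: recall = 105/126 = 0.8333
  politics: recall = 48/67 = 0.7164
  tech: recall = 38/78 = 0.4872
  business: recall = 38/52 = 0.7308
  health: recall = 89/103 = 0.8641
Mean = (0.8333 + 0.7164 + 0.4872 + 0.7308 + 0.8641) / 5 = 0.726

0.726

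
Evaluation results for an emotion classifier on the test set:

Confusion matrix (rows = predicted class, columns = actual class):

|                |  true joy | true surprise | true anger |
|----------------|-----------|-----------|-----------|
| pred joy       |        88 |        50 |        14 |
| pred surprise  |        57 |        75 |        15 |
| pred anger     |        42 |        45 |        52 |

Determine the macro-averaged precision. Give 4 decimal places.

Per-class precision (TP/(TP+FP)):
  joy: TP=88, FP=50+14=64 → 88/152 = 0.57895
  surprise: TP=75, FP=57+15=72 → 75/147 = 0.51020
  anger: TP=52, FP=42+45=87 → 52/139 = 0.37410
Macro-precision = mean = (0.57895 + 0.51020 + 0.37410) / 3 = 0.4878

0.4878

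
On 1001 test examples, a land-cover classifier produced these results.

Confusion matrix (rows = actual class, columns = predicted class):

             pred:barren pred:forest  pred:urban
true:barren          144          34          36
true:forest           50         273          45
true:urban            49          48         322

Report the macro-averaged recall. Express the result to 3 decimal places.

Per-class recall (TP/(TP+FN)):
  barren: TP=144, FN=34+36=70 → 144/214 = 0.6729
  forest: TP=273, FN=50+45=95 → 273/368 = 0.7418
  urban: TP=322, FN=49+48=97 → 322/419 = 0.7685
Macro-recall = mean = (0.6729 + 0.7418 + 0.7685) / 3 = 0.728

0.728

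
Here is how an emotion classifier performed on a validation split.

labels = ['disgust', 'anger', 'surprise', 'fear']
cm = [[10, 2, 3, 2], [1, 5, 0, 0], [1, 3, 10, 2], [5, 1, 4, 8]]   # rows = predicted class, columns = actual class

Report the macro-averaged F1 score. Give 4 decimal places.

0.5790

Per-class F1 score (2·TP/(2·TP+FP+FN)):
  disgust: TP=10, FP=2+3+2=7, FN=1+1+5=7 → 20/34 = 0.58824
  anger: TP=5, FP=1+0+0=1, FN=2+3+1=6 → 10/17 = 0.58824
  surprise: TP=10, FP=1+3+2=6, FN=3+0+4=7 → 20/33 = 0.60606
  fear: TP=8, FP=5+1+4=10, FN=2+0+2=4 → 16/30 = 0.53333
Macro-F1 score = mean = (0.58824 + 0.58824 + 0.60606 + 0.53333) / 4 = 0.5790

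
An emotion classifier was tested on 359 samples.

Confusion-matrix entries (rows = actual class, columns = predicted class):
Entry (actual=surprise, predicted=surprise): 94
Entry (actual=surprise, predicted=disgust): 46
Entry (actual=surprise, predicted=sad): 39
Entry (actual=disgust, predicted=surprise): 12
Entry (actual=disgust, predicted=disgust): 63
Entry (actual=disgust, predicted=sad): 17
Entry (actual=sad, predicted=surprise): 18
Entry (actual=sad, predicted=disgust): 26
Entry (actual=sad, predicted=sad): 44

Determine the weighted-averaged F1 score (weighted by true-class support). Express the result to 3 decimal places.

Per-class F1 score (2·TP/(2·TP+FP+FN)):
  surprise: TP=94, FP=12+18=30, FN=46+39=85 → 188/303 = 0.6205
  disgust: TP=63, FP=46+26=72, FN=12+17=29 → 126/227 = 0.5551
  sad: TP=44, FP=39+17=56, FN=18+26=44 → 88/188 = 0.4681
Weighted-F1 score = Σ (supportᵢ/N)·F1 scoreᵢ with N=359: (179/359)·0.6205 + (92/359)·0.5551 + (88/359)·0.4681 = 0.566

0.566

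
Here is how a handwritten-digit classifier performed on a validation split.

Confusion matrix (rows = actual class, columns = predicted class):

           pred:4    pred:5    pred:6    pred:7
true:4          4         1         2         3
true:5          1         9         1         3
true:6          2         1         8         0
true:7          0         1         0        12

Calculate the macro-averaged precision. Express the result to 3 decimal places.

Per-class precision (TP/(TP+FP)):
  4: TP=4, FP=1+2+0=3 → 4/7 = 0.5714
  5: TP=9, FP=1+1+1=3 → 9/12 = 0.7500
  6: TP=8, FP=2+1+0=3 → 8/11 = 0.7273
  7: TP=12, FP=3+3+0=6 → 12/18 = 0.6667
Macro-precision = mean = (0.5714 + 0.7500 + 0.7273 + 0.6667) / 4 = 0.679

0.679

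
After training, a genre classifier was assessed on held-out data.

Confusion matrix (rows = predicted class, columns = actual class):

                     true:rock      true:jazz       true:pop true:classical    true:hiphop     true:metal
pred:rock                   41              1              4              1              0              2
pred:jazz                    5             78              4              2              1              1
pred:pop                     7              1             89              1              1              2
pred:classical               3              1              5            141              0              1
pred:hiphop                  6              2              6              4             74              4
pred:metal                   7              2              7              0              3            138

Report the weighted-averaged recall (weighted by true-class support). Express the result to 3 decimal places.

0.870

Per-class recall (TP/(TP+FN)):
  rock: TP=41, FN=5+7+3+6+7=28 → 41/69 = 0.5942
  jazz: TP=78, FN=1+1+1+2+2=7 → 78/85 = 0.9176
  pop: TP=89, FN=4+4+5+6+7=26 → 89/115 = 0.7739
  classical: TP=141, FN=1+2+1+4+0=8 → 141/149 = 0.9463
  hiphop: TP=74, FN=0+1+1+0+3=5 → 74/79 = 0.9367
  metal: TP=138, FN=2+1+2+1+4=10 → 138/148 = 0.9324
Weighted-recall = Σ (supportᵢ/N)·recallᵢ with N=645: (69/645)·0.5942 + (85/645)·0.9176 + (115/645)·0.7739 + (149/645)·0.9463 + (79/645)·0.9367 + (148/645)·0.9324 = 0.870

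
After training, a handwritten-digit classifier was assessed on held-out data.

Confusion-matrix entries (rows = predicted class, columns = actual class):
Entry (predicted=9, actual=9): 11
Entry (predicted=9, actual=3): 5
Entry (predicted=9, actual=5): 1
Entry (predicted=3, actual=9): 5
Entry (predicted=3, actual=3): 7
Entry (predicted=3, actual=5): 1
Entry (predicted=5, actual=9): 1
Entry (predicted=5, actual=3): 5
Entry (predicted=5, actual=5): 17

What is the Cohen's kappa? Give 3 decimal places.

0.488

Observed agreement pₒ = trace/N = 35/53 = 0.6604
Expected agreement pₑ = Σ (rowᵢ·colᵢ)/N² = (17·17 + 17·13 + 19·23)/53² = 0.3371
κ = (pₒ − pₑ)/(1 − pₑ) = (0.6604 − 0.3371)/(1 − 0.3371) = 0.488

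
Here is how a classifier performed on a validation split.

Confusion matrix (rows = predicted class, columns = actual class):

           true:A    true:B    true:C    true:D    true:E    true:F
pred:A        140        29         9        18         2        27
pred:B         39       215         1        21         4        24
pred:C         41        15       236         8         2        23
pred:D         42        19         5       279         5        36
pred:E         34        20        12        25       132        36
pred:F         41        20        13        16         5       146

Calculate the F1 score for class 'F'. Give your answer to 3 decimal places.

0.548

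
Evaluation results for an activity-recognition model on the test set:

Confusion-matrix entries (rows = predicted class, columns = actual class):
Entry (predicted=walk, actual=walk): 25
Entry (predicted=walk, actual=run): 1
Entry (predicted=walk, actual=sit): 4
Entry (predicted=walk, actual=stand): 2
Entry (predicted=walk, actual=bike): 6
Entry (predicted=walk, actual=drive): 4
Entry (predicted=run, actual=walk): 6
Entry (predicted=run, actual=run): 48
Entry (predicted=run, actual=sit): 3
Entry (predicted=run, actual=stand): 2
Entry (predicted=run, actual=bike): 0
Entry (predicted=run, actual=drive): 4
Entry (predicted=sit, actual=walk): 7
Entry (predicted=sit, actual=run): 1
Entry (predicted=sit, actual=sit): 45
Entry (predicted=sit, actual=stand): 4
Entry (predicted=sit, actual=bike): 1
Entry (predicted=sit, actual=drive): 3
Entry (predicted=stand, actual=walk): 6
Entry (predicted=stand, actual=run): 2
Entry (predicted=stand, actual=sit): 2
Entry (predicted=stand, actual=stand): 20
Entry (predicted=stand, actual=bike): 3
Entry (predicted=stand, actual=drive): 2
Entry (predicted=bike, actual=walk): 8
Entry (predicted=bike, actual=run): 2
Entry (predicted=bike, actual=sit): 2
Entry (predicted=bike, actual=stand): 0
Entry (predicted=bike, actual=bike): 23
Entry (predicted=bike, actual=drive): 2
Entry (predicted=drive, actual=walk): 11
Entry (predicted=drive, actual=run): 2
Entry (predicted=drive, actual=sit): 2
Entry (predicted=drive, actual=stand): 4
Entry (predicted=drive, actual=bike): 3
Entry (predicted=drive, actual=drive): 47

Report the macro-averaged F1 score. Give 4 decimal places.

Per-class F1 score (2·TP/(2·TP+FP+FN)):
  walk: TP=25, FP=1+4+2+6+4=17, FN=6+7+6+8+11=38 → 50/105 = 0.47619
  run: TP=48, FP=6+3+2+0+4=15, FN=1+1+2+2+2=8 → 96/119 = 0.80672
  sit: TP=45, FP=7+1+4+1+3=16, FN=4+3+2+2+2=13 → 90/119 = 0.75630
  stand: TP=20, FP=6+2+2+3+2=15, FN=2+2+4+0+4=12 → 40/67 = 0.59701
  bike: TP=23, FP=8+2+2+0+2=14, FN=6+0+1+3+3=13 → 46/73 = 0.63014
  drive: TP=47, FP=11+2+2+4+3=22, FN=4+4+3+2+2=15 → 94/131 = 0.71756
Macro-F1 score = mean = (0.47619 + 0.80672 + 0.75630 + 0.59701 + 0.63014 + 0.71756) / 6 = 0.6640

0.6640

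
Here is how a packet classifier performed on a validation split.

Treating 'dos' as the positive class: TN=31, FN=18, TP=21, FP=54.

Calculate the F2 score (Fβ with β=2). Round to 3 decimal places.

0.455

Fβ = (1+β²)·TP / ((1+β²)·TP + β²·FN + FP), with β²=4
= 5·21 / (5·21 + 4·18 + 54) = 0.455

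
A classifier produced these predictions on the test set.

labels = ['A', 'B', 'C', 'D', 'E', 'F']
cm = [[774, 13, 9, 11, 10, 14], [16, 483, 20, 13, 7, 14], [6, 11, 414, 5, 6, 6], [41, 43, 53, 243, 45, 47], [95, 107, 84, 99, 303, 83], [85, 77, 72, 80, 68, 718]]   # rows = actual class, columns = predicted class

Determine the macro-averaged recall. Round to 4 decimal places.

0.7149

Per-class recall (TP/(TP+FN)):
  A: TP=774, FN=13+9+11+10+14=57 → 774/831 = 0.93141
  B: TP=483, FN=16+20+13+7+14=70 → 483/553 = 0.87342
  C: TP=414, FN=6+11+5+6+6=34 → 414/448 = 0.92411
  D: TP=243, FN=41+43+53+45+47=229 → 243/472 = 0.51483
  E: TP=303, FN=95+107+84+99+83=468 → 303/771 = 0.39300
  F: TP=718, FN=85+77+72+80+68=382 → 718/1100 = 0.65273
Macro-recall = mean = (0.93141 + 0.87342 + 0.92411 + 0.51483 + 0.39300 + 0.65273) / 6 = 0.7149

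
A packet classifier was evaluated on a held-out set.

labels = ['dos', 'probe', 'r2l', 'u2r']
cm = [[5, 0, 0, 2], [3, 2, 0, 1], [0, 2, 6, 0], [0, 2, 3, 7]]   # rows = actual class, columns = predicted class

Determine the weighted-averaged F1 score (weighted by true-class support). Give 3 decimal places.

Per-class F1 score (2·TP/(2·TP+FP+FN)):
  dos: TP=5, FP=3+0+0=3, FN=0+0+2=2 → 10/15 = 0.6667
  probe: TP=2, FP=0+2+2=4, FN=3+0+1=4 → 4/12 = 0.3333
  r2l: TP=6, FP=0+0+3=3, FN=0+2+0=2 → 12/17 = 0.7059
  u2r: TP=7, FP=2+1+0=3, FN=0+2+3=5 → 14/22 = 0.6364
Weighted-F1 score = Σ (supportᵢ/N)·F1 scoreᵢ with N=33: (7/33)·0.6667 + (6/33)·0.3333 + (8/33)·0.7059 + (12/33)·0.6364 = 0.605

0.605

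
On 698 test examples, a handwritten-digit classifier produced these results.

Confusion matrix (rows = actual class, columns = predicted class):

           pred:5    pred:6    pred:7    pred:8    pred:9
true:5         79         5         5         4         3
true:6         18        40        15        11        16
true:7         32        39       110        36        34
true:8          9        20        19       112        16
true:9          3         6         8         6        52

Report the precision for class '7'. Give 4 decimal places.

Treat '7' as positive and all other classes as negative.
precision = TP/(TP+FP).
7: TP=110, FP=5+15+19+8=47 → 110/157 = 0.70064

0.7006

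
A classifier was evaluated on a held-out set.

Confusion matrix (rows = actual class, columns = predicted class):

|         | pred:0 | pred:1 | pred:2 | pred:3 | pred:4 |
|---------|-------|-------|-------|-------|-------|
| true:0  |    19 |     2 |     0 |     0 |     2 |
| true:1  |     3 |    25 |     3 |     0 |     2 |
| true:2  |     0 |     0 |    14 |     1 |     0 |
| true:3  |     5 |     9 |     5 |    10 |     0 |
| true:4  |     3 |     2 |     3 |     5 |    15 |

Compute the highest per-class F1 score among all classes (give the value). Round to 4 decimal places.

0.7170

Per-class F1 score (2·TP/(2·TP+FP+FN)):
  0: TP=19, FP=3+0+5+3=11, FN=2+0+0+2=4 → 38/53 = 0.71698
  1: TP=25, FP=2+0+9+2=13, FN=3+3+0+2=8 → 50/71 = 0.70423
  2: TP=14, FP=0+3+5+3=11, FN=0+0+1+0=1 → 28/40 = 0.70000
  3: TP=10, FP=0+0+1+5=6, FN=5+9+5+0=19 → 20/45 = 0.44444
  4: TP=15, FP=2+2+0+0=4, FN=3+2+3+5=13 → 30/47 = 0.63830
Highest is class '0' with F1 score = 0.7170.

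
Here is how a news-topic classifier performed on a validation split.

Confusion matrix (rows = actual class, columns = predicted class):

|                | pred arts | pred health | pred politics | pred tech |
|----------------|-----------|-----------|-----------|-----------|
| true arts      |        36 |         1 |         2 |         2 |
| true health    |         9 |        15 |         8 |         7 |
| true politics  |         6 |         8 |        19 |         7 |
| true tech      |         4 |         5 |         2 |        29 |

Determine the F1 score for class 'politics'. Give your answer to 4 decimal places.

0.5352

Take TP from the diagonal, FP from the rest of the 'politics' prediction marginal, FN from the rest of the 'politics' actual marginal.
F1 score = 2·TP/(2·TP+FP+FN).
politics: TP=19, FP=2+8+2=12, FN=6+8+7=21 → 38/71 = 0.53521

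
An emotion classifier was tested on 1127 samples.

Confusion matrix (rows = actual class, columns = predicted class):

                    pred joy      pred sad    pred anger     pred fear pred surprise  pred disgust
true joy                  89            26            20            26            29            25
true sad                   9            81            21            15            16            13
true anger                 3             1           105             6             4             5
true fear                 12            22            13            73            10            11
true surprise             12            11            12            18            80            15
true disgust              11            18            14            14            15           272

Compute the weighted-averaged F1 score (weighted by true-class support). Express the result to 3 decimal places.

0.617

Per-class F1 score (2·TP/(2·TP+FP+FN)):
  joy: TP=89, FP=9+3+12+12+11=47, FN=26+20+26+29+25=126 → 178/351 = 0.5071
  sad: TP=81, FP=26+1+22+11+18=78, FN=9+21+15+16+13=74 → 162/314 = 0.5159
  anger: TP=105, FP=20+21+13+12+14=80, FN=3+1+6+4+5=19 → 210/309 = 0.6796
  fear: TP=73, FP=26+15+6+18+14=79, FN=12+22+13+10+11=68 → 146/293 = 0.4983
  surprise: TP=80, FP=29+16+4+10+15=74, FN=12+11+12+18+15=68 → 160/302 = 0.5298
  disgust: TP=272, FP=25+13+5+11+15=69, FN=11+18+14+14+15=72 → 544/685 = 0.7942
Weighted-F1 score = Σ (supportᵢ/N)·F1 scoreᵢ with N=1127: (215/1127)·0.5071 + (155/1127)·0.5159 + (124/1127)·0.6796 + (141/1127)·0.4983 + (148/1127)·0.5298 + (344/1127)·0.7942 = 0.617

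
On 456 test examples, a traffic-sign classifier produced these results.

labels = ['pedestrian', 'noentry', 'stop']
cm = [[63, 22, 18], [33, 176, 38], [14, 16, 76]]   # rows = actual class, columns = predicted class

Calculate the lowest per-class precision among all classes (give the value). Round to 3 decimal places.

0.573

Per-class precision (TP/(TP+FP)):
  pedestrian: TP=63, FP=33+14=47 → 63/110 = 0.5727
  noentry: TP=176, FP=22+16=38 → 176/214 = 0.8224
  stop: TP=76, FP=18+38=56 → 76/132 = 0.5758
Lowest is class 'pedestrian' with precision = 0.573.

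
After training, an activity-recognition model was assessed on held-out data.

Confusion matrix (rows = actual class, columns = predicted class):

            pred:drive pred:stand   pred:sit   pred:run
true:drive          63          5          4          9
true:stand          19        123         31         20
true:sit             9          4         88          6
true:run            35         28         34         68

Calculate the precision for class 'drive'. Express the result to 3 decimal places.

0.500

One-vs-rest for 'drive': TP = diagonal; FP = other classes predicted 'drive'; FN = 'drive' predicted as other.
precision = TP/(TP+FP).
drive: TP=63, FP=19+9+35=63 → 63/126 = 0.5000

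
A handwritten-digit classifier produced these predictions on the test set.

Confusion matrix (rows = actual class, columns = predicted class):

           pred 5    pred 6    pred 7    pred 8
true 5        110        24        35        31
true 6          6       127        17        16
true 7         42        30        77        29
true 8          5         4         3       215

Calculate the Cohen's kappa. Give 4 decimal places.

0.5775

Observed agreement pₒ = trace/N = 529/771 = 0.68612
Expected agreement pₑ = Σ (rowᵢ·colᵢ)/N² = (200·163 + 166·185 + 178·132 + 227·291)/771² = 0.25715
κ = (pₒ − pₑ)/(1 − pₑ) = (0.68612 − 0.25715)/(1 − 0.25715) = 0.5775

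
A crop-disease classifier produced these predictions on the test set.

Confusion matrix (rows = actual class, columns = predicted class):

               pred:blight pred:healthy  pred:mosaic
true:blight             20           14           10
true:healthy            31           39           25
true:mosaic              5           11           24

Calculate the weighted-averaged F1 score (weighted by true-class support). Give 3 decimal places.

0.467

Per-class F1 score (2·TP/(2·TP+FP+FN)):
  blight: TP=20, FP=31+5=36, FN=14+10=24 → 40/100 = 0.4000
  healthy: TP=39, FP=14+11=25, FN=31+25=56 → 78/159 = 0.4906
  mosaic: TP=24, FP=10+25=35, FN=5+11=16 → 48/99 = 0.4848
Weighted-F1 score = Σ (supportᵢ/N)·F1 scoreᵢ with N=179: (44/179)·0.4000 + (95/179)·0.4906 + (40/179)·0.4848 = 0.467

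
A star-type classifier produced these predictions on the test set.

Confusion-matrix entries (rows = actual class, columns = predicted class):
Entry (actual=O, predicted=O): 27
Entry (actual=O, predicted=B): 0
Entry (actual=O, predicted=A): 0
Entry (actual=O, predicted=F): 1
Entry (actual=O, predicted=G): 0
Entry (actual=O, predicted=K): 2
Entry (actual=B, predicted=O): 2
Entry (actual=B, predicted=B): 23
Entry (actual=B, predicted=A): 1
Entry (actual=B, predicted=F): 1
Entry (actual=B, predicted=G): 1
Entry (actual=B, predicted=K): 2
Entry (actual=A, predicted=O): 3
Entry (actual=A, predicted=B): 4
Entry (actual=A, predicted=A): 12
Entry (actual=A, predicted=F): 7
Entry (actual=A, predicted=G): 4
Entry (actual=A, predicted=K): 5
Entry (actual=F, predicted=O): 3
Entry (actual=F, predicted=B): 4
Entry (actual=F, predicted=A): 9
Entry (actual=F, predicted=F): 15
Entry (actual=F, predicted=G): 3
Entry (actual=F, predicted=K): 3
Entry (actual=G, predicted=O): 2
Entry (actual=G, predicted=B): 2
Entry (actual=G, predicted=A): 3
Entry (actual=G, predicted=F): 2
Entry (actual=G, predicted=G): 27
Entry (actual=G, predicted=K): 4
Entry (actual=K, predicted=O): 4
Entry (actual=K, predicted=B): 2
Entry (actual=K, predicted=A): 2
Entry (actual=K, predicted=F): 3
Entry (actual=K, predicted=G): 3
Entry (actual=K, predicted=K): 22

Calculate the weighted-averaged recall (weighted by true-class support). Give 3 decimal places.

Per-class recall (TP/(TP+FN)):
  O: TP=27, FN=0+0+1+0+2=3 → 27/30 = 0.9000
  B: TP=23, FN=2+1+1+1+2=7 → 23/30 = 0.7667
  A: TP=12, FN=3+4+7+4+5=23 → 12/35 = 0.3429
  F: TP=15, FN=3+4+9+3+3=22 → 15/37 = 0.4054
  G: TP=27, FN=2+2+3+2+4=13 → 27/40 = 0.6750
  K: TP=22, FN=4+2+2+3+3=14 → 22/36 = 0.6111
Weighted-recall = Σ (supportᵢ/N)·recallᵢ with N=208: (30/208)·0.9000 + (30/208)·0.7667 + (35/208)·0.3429 + (37/208)·0.4054 + (40/208)·0.6750 + (36/208)·0.6111 = 0.606

0.606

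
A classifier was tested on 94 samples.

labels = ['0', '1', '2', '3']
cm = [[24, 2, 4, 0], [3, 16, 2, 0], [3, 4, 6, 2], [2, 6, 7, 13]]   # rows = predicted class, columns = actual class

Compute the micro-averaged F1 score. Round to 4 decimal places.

Micro-averaging pools counts across classes: ΣTP=59, ΣFP=35, ΣFN=35.
Micro-F1 score = 2·TP/(2·TP+FP+FN) on pooled counts = 0.6277 (equals overall accuracy in single-label multiclass).

0.6277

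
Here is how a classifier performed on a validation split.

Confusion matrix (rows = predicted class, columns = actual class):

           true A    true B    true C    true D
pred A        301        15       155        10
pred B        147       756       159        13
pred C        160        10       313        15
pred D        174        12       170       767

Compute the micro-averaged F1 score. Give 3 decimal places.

0.673

Micro-averaging pools counts across classes: ΣTP=2137, ΣFP=1040, ΣFN=1040.
Micro-F1 score = 2·TP/(2·TP+FP+FN) on pooled counts = 0.673 (equals overall accuracy in single-label multiclass).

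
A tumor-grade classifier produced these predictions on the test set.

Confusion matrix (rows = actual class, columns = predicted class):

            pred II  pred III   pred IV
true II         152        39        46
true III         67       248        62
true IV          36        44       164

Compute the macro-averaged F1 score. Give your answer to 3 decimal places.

0.651

Per-class F1 score (2·TP/(2·TP+FP+FN)):
  II: TP=152, FP=67+36=103, FN=39+46=85 → 304/492 = 0.6179
  III: TP=248, FP=39+44=83, FN=67+62=129 → 496/708 = 0.7006
  IV: TP=164, FP=46+62=108, FN=36+44=80 → 328/516 = 0.6357
Macro-F1 score = mean = (0.6179 + 0.7006 + 0.6357) / 3 = 0.651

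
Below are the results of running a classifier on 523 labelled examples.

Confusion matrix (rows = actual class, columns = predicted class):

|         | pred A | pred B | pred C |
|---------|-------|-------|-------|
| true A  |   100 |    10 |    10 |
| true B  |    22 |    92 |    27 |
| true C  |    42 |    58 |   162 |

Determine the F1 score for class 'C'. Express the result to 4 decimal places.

Take TP from the diagonal, FP from the rest of the 'C' prediction marginal, FN from the rest of the 'C' actual marginal.
F1 score = 2·TP/(2·TP+FP+FN).
C: TP=162, FP=10+27=37, FN=42+58=100 → 324/461 = 0.70282

0.7028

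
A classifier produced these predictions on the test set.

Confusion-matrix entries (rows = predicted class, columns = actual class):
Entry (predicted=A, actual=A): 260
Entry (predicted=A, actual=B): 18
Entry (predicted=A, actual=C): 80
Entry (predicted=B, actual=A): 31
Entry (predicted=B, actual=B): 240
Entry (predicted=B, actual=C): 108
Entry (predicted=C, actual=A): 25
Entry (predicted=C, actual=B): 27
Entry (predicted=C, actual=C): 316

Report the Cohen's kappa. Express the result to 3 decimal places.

Observed agreement pₒ = trace/N = 816/1105 = 0.7385
Expected agreement pₑ = Σ (rowᵢ·colᵢ)/N² = (316·358 + 285·379 + 504·368)/1105² = 0.3330
κ = (pₒ − pₑ)/(1 − pₑ) = (0.7385 − 0.3330)/(1 − 0.3330) = 0.608

0.608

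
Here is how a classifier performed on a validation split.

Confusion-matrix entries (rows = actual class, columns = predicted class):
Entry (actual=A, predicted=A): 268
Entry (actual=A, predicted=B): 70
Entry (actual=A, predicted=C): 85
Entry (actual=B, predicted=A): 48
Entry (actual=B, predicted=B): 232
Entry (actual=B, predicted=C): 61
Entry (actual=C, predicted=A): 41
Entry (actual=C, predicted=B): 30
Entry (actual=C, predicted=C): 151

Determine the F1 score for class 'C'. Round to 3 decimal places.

Take TP from the diagonal, FP from the rest of the 'C' prediction marginal, FN from the rest of the 'C' actual marginal.
F1 score = 2·TP/(2·TP+FP+FN).
C: TP=151, FP=85+61=146, FN=41+30=71 → 302/519 = 0.5819

0.582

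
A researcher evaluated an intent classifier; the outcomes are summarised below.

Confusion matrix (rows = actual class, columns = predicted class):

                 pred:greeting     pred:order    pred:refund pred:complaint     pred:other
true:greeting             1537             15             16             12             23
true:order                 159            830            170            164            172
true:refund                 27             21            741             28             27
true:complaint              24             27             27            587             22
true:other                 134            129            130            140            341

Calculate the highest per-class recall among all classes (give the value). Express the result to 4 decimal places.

Per-class recall (TP/(TP+FN)):
  greeting: TP=1537, FN=15+16+12+23=66 → 1537/1603 = 0.95883
  order: TP=830, FN=159+170+164+172=665 → 830/1495 = 0.55518
  refund: TP=741, FN=27+21+28+27=103 → 741/844 = 0.87796
  complaint: TP=587, FN=24+27+27+22=100 → 587/687 = 0.85444
  other: TP=341, FN=134+129+130+140=533 → 341/874 = 0.39016
Highest is class 'greeting' with recall = 0.9588.

0.9588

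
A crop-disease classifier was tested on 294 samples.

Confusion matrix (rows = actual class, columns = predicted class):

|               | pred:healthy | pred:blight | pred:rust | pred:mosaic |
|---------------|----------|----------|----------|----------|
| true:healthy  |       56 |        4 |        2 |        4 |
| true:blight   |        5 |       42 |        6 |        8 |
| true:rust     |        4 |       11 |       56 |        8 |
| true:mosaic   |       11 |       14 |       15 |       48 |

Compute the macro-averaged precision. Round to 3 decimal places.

0.686

Per-class precision (TP/(TP+FP)):
  healthy: TP=56, FP=5+4+11=20 → 56/76 = 0.7368
  blight: TP=42, FP=4+11+14=29 → 42/71 = 0.5915
  rust: TP=56, FP=2+6+15=23 → 56/79 = 0.7089
  mosaic: TP=48, FP=4+8+8=20 → 48/68 = 0.7059
Macro-precision = mean = (0.7368 + 0.5915 + 0.7089 + 0.7059) / 4 = 0.686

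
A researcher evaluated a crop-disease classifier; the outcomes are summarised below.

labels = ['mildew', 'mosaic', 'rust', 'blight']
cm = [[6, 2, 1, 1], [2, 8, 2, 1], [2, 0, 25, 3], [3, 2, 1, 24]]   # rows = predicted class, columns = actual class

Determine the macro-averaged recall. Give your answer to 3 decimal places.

0.704

Per-class recall (TP/(TP+FN)):
  mildew: TP=6, FN=2+2+3=7 → 6/13 = 0.4615
  mosaic: TP=8, FN=2+0+2=4 → 8/12 = 0.6667
  rust: TP=25, FN=1+2+1=4 → 25/29 = 0.8621
  blight: TP=24, FN=1+1+3=5 → 24/29 = 0.8276
Macro-recall = mean = (0.4615 + 0.6667 + 0.8621 + 0.8276) / 4 = 0.704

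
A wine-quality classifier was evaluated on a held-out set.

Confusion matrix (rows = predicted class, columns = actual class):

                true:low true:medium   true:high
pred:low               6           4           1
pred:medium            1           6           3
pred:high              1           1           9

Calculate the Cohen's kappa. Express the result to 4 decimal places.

Observed agreement pₒ = trace/N = 21/32 = 0.65625
Expected agreement pₑ = Σ (rowᵢ·colᵢ)/N² = (8·11 + 11·10 + 13·11)/32² = 0.33301
κ = (pₒ − pₑ)/(1 − pₑ) = (0.65625 − 0.33301)/(1 − 0.33301) = 0.4846

0.4846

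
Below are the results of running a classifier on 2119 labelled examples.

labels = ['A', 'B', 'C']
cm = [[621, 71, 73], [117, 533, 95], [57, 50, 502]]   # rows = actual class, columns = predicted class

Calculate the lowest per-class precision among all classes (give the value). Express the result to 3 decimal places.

0.749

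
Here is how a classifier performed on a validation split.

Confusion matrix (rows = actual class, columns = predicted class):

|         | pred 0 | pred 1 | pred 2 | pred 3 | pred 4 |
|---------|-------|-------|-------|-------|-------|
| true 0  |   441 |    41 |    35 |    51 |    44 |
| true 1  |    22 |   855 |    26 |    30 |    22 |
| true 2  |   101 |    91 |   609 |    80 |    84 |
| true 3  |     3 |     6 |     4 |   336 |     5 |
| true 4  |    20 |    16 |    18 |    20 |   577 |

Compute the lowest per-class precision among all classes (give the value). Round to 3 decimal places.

Per-class precision (TP/(TP+FP)):
  0: TP=441, FP=22+101+3+20=146 → 441/587 = 0.7513
  1: TP=855, FP=41+91+6+16=154 → 855/1009 = 0.8474
  2: TP=609, FP=35+26+4+18=83 → 609/692 = 0.8801
  3: TP=336, FP=51+30+80+20=181 → 336/517 = 0.6499
  4: TP=577, FP=44+22+84+5=155 → 577/732 = 0.7883
Lowest is class '3' with precision = 0.650.

0.650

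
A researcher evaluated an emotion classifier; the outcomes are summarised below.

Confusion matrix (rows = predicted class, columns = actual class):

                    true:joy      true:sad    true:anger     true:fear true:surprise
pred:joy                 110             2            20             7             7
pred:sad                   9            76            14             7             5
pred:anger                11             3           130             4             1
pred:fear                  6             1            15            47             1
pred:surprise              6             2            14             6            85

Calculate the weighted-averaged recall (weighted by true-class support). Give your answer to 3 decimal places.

Per-class recall (TP/(TP+FN)):
  joy: TP=110, FN=9+11+6+6=32 → 110/142 = 0.7746
  sad: TP=76, FN=2+3+1+2=8 → 76/84 = 0.9048
  anger: TP=130, FN=20+14+15+14=63 → 130/193 = 0.6736
  fear: TP=47, FN=7+7+4+6=24 → 47/71 = 0.6620
  surprise: TP=85, FN=7+5+1+1=14 → 85/99 = 0.8586
Weighted-recall = Σ (supportᵢ/N)·recallᵢ with N=589: (142/589)·0.7746 + (84/589)·0.9048 + (193/589)·0.6736 + (71/589)·0.6620 + (99/589)·0.8586 = 0.761

0.761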